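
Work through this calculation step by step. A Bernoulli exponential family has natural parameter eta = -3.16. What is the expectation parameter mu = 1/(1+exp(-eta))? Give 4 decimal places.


Dual coordinate (expectation parameter) for Bernoulli:
mu = 1/(1+exp(-eta)).
eta = -3.16.
exp(-eta) = exp(3.16) = 23.570596.
mu = 1/(1+23.570596) = 0.0407

0.0407


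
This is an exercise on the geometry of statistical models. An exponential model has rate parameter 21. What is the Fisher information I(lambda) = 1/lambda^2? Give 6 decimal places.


Fisher information for exponential: I(lambda) = 1/lambda^2.
lambda = 21, lambda^2 = 441.
I = 1/441 = 0.002268

0.002268


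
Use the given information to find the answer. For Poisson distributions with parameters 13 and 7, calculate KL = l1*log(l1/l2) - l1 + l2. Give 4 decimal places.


KL divergence for Poisson:
KL = l1*log(l1/l2) - l1 + l2.
l1 = 13, l2 = 7.
log(13/7) = 0.619039.
l1*log(l1/l2) = 13 * 0.619039 = 8.04751.
KL = 8.04751 - 13 + 7 = 2.0475

2.0475


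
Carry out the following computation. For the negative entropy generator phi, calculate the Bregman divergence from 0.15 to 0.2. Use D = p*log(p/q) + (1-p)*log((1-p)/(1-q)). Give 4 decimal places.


Bregman divergence with negative entropy generator:
D = p*log(p/q) + (1-p)*log((1-p)/(1-q)).
p = 0.15, q = 0.2.
p*log(p/q) = 0.15*log(0.15/0.2) = -0.043152.
(1-p)*log((1-p)/(1-q)) = 0.85*log(0.85/0.8) = 0.051531.
D = -0.043152 + 0.051531 = 0.0084

0.0084


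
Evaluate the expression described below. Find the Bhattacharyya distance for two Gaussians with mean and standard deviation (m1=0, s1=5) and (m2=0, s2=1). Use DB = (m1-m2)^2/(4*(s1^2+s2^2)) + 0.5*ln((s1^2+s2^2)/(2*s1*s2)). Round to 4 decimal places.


Bhattacharyya distance between two Gaussians:
DB = (m1-m2)^2/(4*(s1^2+s2^2)) + (1/2)*ln((s1^2+s2^2)/(2*s1*s2)).
(m1-m2)^2 = (0)^2 = 0.
s1^2+s2^2 = 25 + 1 = 26.
term1 = 0/104 = 0.0.
term2 = 0.5*ln(26/10.0) = 0.477756.
DB = 0.0 + 0.477756 = 0.4778

0.4778


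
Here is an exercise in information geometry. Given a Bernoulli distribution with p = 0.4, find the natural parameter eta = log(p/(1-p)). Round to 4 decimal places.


Natural parameter for Bernoulli: eta = log(p/(1-p)).
p = 0.4, 1-p = 0.6.
p/(1-p) = 0.666667.
eta = log(0.666667) = -0.4055

-0.4055


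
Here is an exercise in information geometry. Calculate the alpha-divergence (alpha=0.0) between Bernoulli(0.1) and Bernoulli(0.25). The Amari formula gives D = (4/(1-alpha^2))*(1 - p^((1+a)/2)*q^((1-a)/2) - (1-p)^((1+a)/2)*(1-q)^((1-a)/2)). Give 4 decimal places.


Amari alpha-divergence:
D = (4/(1-alpha^2))*(1 - p^((1+a)/2)*q^((1-a)/2) - (1-p)^((1+a)/2)*(1-q)^((1-a)/2)).
alpha = 0.0, p = 0.1, q = 0.25.
e1 = (1+alpha)/2 = 0.5, e2 = (1-alpha)/2 = 0.5.
t1 = p^e1 * q^e2 = 0.1^0.5 * 0.25^0.5 = 0.158114.
t2 = (1-p)^e1 * (1-q)^e2 = 0.9^0.5 * 0.75^0.5 = 0.821584.
4/(1-alpha^2) = 4.0.
D = 4.0*(1 - 0.158114 - 0.821584) = 0.0812

0.0812


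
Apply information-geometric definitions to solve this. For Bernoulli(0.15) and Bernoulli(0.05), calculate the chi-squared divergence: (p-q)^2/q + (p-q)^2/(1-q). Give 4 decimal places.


Chi-squared divergence between Bernoulli distributions:
chi^2 = (p-q)^2/q + (p-q)^2/(1-q).
p = 0.15, q = 0.05, p-q = 0.1.
(p-q)^2 = 0.01.
term1 = 0.01/0.05 = 0.2.
term2 = 0.01/0.95 = 0.010526.
chi^2 = 0.2 + 0.010526 = 0.2105

0.2105


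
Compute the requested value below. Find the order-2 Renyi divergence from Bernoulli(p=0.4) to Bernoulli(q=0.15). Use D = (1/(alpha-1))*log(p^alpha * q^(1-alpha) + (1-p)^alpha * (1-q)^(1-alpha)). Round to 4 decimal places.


Renyi divergence of order alpha between Bernoulli distributions:
D = (1/(alpha-1))*log(p^alpha * q^(1-alpha) + (1-p)^alpha * (1-q)^(1-alpha)).
alpha = 2, p = 0.4, q = 0.15.
p^alpha * q^(1-alpha) = 0.4^2 * 0.15^-1 = 1.066667.
(1-p)^alpha * (1-q)^(1-alpha) = 0.6^2 * 0.85^-1 = 0.423529.
sum = 1.066667 + 0.423529 = 1.490196.
D = (1/1)*log(1.490196) = 0.3989

0.3989


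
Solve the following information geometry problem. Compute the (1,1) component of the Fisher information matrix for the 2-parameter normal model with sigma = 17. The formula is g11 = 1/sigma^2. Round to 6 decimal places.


For the 2-parameter normal family, the Fisher metric has:
  g11 = 1/sigma^2, g22 = 2/sigma^2.
sigma = 17, sigma^2 = 289.
g11 = 0.003460

0.003460


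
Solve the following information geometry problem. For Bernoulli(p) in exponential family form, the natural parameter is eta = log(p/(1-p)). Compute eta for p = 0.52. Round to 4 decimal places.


Natural parameter for Bernoulli: eta = log(p/(1-p)).
p = 0.52, 1-p = 0.48.
p/(1-p) = 1.083333.
eta = log(1.083333) = 0.0800

0.0800


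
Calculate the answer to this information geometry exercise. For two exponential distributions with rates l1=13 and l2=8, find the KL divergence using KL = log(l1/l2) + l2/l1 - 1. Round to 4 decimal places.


KL divergence for exponential family:
KL = log(l1/l2) + l2/l1 - 1.
log(13/8) = 0.485508.
8/13 = 0.615385.
KL = 0.485508 + 0.615385 - 1 = 0.1009

0.1009


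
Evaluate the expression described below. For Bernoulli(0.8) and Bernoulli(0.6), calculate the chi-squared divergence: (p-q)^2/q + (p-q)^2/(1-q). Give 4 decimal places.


Chi-squared divergence between Bernoulli distributions:
chi^2 = (p-q)^2/q + (p-q)^2/(1-q).
p = 0.8, q = 0.6, p-q = 0.2.
(p-q)^2 = 0.04.
term1 = 0.04/0.6 = 0.066667.
term2 = 0.04/0.4 = 0.1.
chi^2 = 0.066667 + 0.1 = 0.1667

0.1667


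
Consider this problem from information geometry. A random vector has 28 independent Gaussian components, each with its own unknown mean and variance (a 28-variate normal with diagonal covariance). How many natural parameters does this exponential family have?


Exponential family dimension calculation:
Each univariate normal has two natural parameters (mu/sigma^2 and -1/(2 sigma^2)).
With 28 independent components, dim = 2 * 28 = 56.

56


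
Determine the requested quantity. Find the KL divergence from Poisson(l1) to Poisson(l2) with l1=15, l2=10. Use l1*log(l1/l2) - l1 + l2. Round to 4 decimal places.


KL divergence for Poisson:
KL = l1*log(l1/l2) - l1 + l2.
l1 = 15, l2 = 10.
log(15/10) = 0.405465.
l1*log(l1/l2) = 15 * 0.405465 = 6.081977.
KL = 6.081977 - 15 + 10 = 1.0820

1.0820


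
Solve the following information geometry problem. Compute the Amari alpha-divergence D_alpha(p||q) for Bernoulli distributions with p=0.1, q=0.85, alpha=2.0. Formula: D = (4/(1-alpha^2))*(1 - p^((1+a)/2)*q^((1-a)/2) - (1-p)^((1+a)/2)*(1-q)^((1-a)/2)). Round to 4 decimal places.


Amari alpha-divergence:
D = (4/(1-alpha^2))*(1 - p^((1+a)/2)*q^((1-a)/2) - (1-p)^((1+a)/2)*(1-q)^((1-a)/2)).
alpha = 2.0, p = 0.1, q = 0.85.
e1 = (1+alpha)/2 = 1.5, e2 = (1-alpha)/2 = -0.5.
t1 = p^e1 * q^e2 = 0.1^1.5 * 0.85^-0.5 = 0.0343.
t2 = (1-p)^e1 * (1-q)^e2 = 0.9^1.5 * 0.15^-0.5 = 2.204541.
4/(1-alpha^2) = -1.333333.
D = -1.333333*(1 - 0.0343 - 2.204541) = 1.6518

1.6518


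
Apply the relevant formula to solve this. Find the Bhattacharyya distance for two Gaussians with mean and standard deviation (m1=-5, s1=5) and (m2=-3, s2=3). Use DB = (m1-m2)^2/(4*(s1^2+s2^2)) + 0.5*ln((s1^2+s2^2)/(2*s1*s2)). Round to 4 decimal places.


Bhattacharyya distance between two Gaussians:
DB = (m1-m2)^2/(4*(s1^2+s2^2)) + (1/2)*ln((s1^2+s2^2)/(2*s1*s2)).
(m1-m2)^2 = (-2)^2 = 4.
s1^2+s2^2 = 25 + 9 = 34.
term1 = 4/136 = 0.029412.
term2 = 0.5*ln(34/30.0) = 0.062582.
DB = 0.029412 + 0.062582 = 0.0920

0.0920


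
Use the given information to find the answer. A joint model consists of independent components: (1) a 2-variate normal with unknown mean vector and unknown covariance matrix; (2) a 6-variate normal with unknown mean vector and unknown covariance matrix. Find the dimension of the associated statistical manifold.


The dimension of a statistical manifold equals the number of free
(independent) real parameters of the model. For a product of independent
blocks the parameter counts add.
- 2-variate normal: 2 (mean) + 2*3/2 = 3 (symmetric covariance) = 5.
- 6-variate normal: 6 (mean) + 6*7/2 = 21 (symmetric covariance) = 27.
Total = 5 + 27 = 32.
Dimension = 32

32


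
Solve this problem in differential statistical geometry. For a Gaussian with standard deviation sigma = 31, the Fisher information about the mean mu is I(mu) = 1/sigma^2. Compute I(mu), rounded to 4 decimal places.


The Fisher information for the mean of a normal distribution is I(mu) = 1/sigma^2.
sigma = 31, so sigma^2 = 961.
I(mu) = 1/961 = 0.0010

0.0010


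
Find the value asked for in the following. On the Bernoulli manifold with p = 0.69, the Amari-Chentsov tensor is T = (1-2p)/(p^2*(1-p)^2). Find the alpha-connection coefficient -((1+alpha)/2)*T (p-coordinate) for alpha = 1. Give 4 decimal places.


Skewness (Amari-Chentsov) tensor: T = (1-2p)/(p^2*(1-p)^2).
p = 0.69, 1-2p = -0.38, p^2 = 0.4761, (1-p)^2 = 0.0961.
T = -0.38/(0.4761 * 0.0961) = -8.305428.
In the p-coordinate, Gamma^(alpha) = Gamma^(0) - (alpha/2)*T with Gamma^(0) = (1/2)*g'(p) = -T/2,
so Gamma^(alpha) = -((1+alpha)/2)*T.
alpha = 1, -(1+alpha)/2 = -1.0.
Gamma = -1.0 * -8.305428 = 8.3054

8.3054


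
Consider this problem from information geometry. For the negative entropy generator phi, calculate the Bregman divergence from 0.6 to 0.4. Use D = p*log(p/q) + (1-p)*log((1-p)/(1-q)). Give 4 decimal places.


Bregman divergence with negative entropy generator:
D = p*log(p/q) + (1-p)*log((1-p)/(1-q)).
p = 0.6, q = 0.4.
p*log(p/q) = 0.6*log(0.6/0.4) = 0.243279.
(1-p)*log((1-p)/(1-q)) = 0.4*log(0.4/0.6) = -0.162186.
D = 0.243279 + -0.162186 = 0.0811

0.0811


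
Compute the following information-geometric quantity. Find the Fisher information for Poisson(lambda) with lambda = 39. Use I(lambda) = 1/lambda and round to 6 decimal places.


Fisher information for Poisson: I(lambda) = 1/lambda.
lambda = 39.
I(lambda) = 1/39 = 0.025641

0.025641


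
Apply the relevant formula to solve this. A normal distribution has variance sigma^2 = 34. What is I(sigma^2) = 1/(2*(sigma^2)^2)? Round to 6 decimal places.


Fisher information for variance: I(sigma^2) = 1/(2*sigma^4).
sigma^2 = 34, so sigma^4 = 1156.
I = 1/(2*1156) = 1/2312 = 0.000433

0.000433


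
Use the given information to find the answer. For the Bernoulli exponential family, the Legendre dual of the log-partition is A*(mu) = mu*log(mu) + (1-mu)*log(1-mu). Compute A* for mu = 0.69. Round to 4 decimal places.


Legendre transform for Bernoulli:
A*(mu) = mu*log(mu) + (1-mu)*log(1-mu).
mu = 0.69, 1-mu = 0.31.
mu*log(mu) = 0.69*log(0.69) = -0.256034.
(1-mu)*log(1-mu) = 0.31*log(0.31) = -0.363067.
A* = -0.256034 + -0.363067 = -0.6191

-0.6191


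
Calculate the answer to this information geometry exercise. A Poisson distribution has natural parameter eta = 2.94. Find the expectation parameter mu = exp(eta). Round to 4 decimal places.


Expectation parameter for Poisson exponential family:
mu = exp(eta).
eta = 2.94.
mu = exp(2.94) = 18.9158

18.9158


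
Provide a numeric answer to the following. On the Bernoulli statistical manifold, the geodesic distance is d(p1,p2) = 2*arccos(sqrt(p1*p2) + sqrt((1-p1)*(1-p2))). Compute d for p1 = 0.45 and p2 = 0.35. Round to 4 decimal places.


Geodesic distance on Bernoulli manifold:
d(p1,p2) = 2*arccos(sqrt(p1*p2) + sqrt((1-p1)*(1-p2))).
sqrt(p1*p2) = sqrt(0.45*0.35) = 0.396863.
sqrt((1-p1)*(1-p2)) = sqrt(0.55*0.65) = 0.597913.
arg = 0.396863 + 0.597913 = 0.994776.
d = 2*arccos(0.994776) = 0.2045

0.2045


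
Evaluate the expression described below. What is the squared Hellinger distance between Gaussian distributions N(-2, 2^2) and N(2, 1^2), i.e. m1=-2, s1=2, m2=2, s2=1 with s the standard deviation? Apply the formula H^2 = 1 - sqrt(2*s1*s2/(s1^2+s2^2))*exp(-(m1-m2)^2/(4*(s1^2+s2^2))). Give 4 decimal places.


Squared Hellinger distance for Gaussians:
H^2 = 1 - sqrt(2*s1*s2/(s1^2+s2^2)) * exp(-(m1-m2)^2/(4*(s1^2+s2^2))).
s1^2 = 4, s2^2 = 1, s1^2+s2^2 = 5.
sqrt(2*2*1/(5)) = 0.894427.
(m1-m2)^2 = (-4)^2 = 16.
exp(-16/(4*5)) = exp(-0.8) = 0.449329.
H^2 = 1 - 0.894427*0.449329 = 0.5981

0.5981


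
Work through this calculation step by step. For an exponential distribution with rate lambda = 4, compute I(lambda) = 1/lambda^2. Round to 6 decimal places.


Fisher information for exponential: I(lambda) = 1/lambda^2.
lambda = 4, lambda^2 = 16.
I = 1/16 = 0.062500

0.062500


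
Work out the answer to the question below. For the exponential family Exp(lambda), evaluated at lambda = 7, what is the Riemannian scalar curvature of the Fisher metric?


This family has a single free parameter, so its statistical manifold
is 1-dimensional. The Riemann curvature tensor of any 1-dimensional
Riemannian manifold vanishes identically, so R = 0.

0


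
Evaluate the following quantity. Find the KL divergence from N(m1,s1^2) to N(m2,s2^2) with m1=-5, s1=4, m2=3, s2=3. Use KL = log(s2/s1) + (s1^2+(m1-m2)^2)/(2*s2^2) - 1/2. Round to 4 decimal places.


KL divergence between normal distributions:
KL = log(s2/s1) + (s1^2 + (m1-m2)^2)/(2*s2^2) - 1/2.
log(3/4) = -0.287682.
(4^2 + (-5-3)^2)/(2*3^2) = (16 + 64)/18 = 4.444444.
KL = -0.287682 + 4.444444 - 0.5 = 3.6568

3.6568


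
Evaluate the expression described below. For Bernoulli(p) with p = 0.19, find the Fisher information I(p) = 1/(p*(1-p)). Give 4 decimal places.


For Bernoulli(p), Fisher information is I(p) = 1/(p*(1-p)).
p = 0.19, 1-p = 0.81.
p*(1-p) = 0.1539.
I(p) = 1/0.1539 = 6.4977

6.4977


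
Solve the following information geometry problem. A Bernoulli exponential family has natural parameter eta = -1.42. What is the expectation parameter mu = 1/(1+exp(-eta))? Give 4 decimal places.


Dual coordinate (expectation parameter) for Bernoulli:
mu = 1/(1+exp(-eta)).
eta = -1.42.
exp(-eta) = exp(1.42) = 4.13712.
mu = 1/(1+4.13712) = 0.1947

0.1947


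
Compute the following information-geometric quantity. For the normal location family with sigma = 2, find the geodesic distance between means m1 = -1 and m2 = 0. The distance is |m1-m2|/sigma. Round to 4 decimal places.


On the fixed-variance normal subfamily, geodesic distance = |m1-m2|/sigma.
|-1 - 0| = 1.
sigma = 2.
d = 1/2 = 0.5000

0.5000


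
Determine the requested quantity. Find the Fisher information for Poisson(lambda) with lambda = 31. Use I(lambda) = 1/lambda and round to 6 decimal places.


Fisher information for Poisson: I(lambda) = 1/lambda.
lambda = 31.
I(lambda) = 1/31 = 0.032258

0.032258


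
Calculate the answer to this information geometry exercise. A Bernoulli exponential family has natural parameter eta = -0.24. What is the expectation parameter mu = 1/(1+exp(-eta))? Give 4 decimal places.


Dual coordinate (expectation parameter) for Bernoulli:
mu = 1/(1+exp(-eta)).
eta = -0.24.
exp(-eta) = exp(0.24) = 1.271249.
mu = 1/(1+1.271249) = 0.4403

0.4403


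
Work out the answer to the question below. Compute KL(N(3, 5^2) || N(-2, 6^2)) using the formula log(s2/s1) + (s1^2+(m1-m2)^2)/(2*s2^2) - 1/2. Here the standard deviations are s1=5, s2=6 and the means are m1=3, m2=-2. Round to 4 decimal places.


KL divergence between normal distributions:
KL = log(s2/s1) + (s1^2 + (m1-m2)^2)/(2*s2^2) - 1/2.
log(6/5) = 0.182322.
(5^2 + (3--2)^2)/(2*6^2) = (25 + 25)/72 = 0.694444.
KL = 0.182322 + 0.694444 - 0.5 = 0.3768

0.3768


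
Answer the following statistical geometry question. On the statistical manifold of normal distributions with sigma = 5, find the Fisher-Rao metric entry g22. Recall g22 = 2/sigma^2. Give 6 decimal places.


For the 2-parameter normal family, the Fisher metric has:
  g11 = 1/sigma^2, g22 = 2/sigma^2.
sigma = 5, sigma^2 = 25.
g22 = 0.080000

0.080000


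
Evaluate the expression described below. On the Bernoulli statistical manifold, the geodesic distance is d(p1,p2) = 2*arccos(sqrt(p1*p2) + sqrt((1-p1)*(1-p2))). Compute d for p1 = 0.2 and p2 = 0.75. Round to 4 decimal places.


Geodesic distance on Bernoulli manifold:
d(p1,p2) = 2*arccos(sqrt(p1*p2) + sqrt((1-p1)*(1-p2))).
sqrt(p1*p2) = sqrt(0.2*0.75) = 0.387298.
sqrt((1-p1)*(1-p2)) = sqrt(0.8*0.25) = 0.447214.
arg = 0.387298 + 0.447214 = 0.834512.
d = 2*arccos(0.834512) = 1.1671

1.1671


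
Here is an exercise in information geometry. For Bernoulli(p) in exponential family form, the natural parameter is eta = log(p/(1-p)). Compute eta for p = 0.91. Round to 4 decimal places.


Natural parameter for Bernoulli: eta = log(p/(1-p)).
p = 0.91, 1-p = 0.09.
p/(1-p) = 10.111111.
eta = log(10.111111) = 2.3136

2.3136


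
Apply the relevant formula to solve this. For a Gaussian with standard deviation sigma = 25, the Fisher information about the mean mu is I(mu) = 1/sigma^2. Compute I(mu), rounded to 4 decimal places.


The Fisher information for the mean of a normal distribution is I(mu) = 1/sigma^2.
sigma = 25, so sigma^2 = 625.
I(mu) = 1/625 = 0.0016

0.0016


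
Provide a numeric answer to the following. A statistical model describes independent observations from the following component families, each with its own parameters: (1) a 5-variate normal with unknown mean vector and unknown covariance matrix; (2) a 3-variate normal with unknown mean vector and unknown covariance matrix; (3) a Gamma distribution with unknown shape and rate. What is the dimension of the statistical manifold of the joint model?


The dimension of a statistical manifold equals the number of free
(independent) real parameters of the model. For a product of independent
blocks the parameter counts add.
- 5-variate normal: 5 (mean) + 5*6/2 = 15 (symmetric covariance) = 20.
- 3-variate normal: 3 (mean) + 3*4/2 = 6 (symmetric covariance) = 9.
- Gamma (shape, rate): 2.
Total = 20 + 9 + 2 = 31.
Dimension = 31

31


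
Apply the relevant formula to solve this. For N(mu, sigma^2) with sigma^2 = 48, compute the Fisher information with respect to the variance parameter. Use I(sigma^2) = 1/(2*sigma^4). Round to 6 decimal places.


Fisher information for variance: I(sigma^2) = 1/(2*sigma^4).
sigma^2 = 48, so sigma^4 = 2304.
I = 1/(2*2304) = 1/4608 = 0.000217

0.000217


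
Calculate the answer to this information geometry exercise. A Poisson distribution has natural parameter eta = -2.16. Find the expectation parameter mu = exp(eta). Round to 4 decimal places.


Expectation parameter for Poisson exponential family:
mu = exp(eta).
eta = -2.16.
mu = exp(-2.16) = 0.1153

0.1153


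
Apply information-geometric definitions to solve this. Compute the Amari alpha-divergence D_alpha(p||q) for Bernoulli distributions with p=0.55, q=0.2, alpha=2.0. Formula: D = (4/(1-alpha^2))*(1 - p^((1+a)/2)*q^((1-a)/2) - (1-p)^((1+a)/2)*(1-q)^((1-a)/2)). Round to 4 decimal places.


Amari alpha-divergence:
D = (4/(1-alpha^2))*(1 - p^((1+a)/2)*q^((1-a)/2) - (1-p)^((1+a)/2)*(1-q)^((1-a)/2)).
alpha = 2.0, p = 0.55, q = 0.2.
e1 = (1+alpha)/2 = 1.5, e2 = (1-alpha)/2 = -0.5.
t1 = p^e1 * q^e2 = 0.55^1.5 * 0.2^-0.5 = 0.912072.
t2 = (1-p)^e1 * (1-q)^e2 = 0.45^1.5 * 0.8^-0.5 = 0.3375.
4/(1-alpha^2) = -1.333333.
D = -1.333333*(1 - 0.912072 - 0.3375) = 0.3328

0.3328


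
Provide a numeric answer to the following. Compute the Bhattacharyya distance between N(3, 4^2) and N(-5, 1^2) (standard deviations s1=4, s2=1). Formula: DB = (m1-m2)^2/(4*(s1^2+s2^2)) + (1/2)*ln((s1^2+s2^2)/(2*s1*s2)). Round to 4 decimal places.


Bhattacharyya distance between two Gaussians:
DB = (m1-m2)^2/(4*(s1^2+s2^2)) + (1/2)*ln((s1^2+s2^2)/(2*s1*s2)).
(m1-m2)^2 = (8)^2 = 64.
s1^2+s2^2 = 16 + 1 = 17.
term1 = 64/68 = 0.941176.
term2 = 0.5*ln(17/8.0) = 0.376886.
DB = 0.941176 + 0.376886 = 1.3181

1.3181


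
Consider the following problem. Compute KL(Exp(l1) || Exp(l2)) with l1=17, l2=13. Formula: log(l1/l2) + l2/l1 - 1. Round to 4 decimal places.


KL divergence for exponential family:
KL = log(l1/l2) + l2/l1 - 1.
log(17/13) = 0.268264.
13/17 = 0.764706.
KL = 0.268264 + 0.764706 - 1 = 0.0330

0.0330


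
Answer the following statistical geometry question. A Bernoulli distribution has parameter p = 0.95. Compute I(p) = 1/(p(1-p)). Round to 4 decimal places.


For Bernoulli(p), Fisher information is I(p) = 1/(p*(1-p)).
p = 0.95, 1-p = 0.05.
p*(1-p) = 0.0475.
I(p) = 1/0.0475 = 21.0526

21.0526


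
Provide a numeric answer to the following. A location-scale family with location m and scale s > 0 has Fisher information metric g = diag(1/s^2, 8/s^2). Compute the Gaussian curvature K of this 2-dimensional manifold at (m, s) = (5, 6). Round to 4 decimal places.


The metric has the form g = (A dm^2 + B ds^2)/s^2 with A = 1, B = 8.
Substitute u = sqrt(A/B)*m: g = B*(du^2 + ds^2)/s^2, i.e. B times the
Poincare upper half-plane metric, which has constant Gaussian curvature -1.
Scaling a 2D metric by a constant c divides the Gaussian curvature by c,
so K = -1/B = -1/(8) = -0.1250 everywhere (the point (m, s) = (5, 6) is irrelevant:
the curvature is constant).
The requested Gaussian curvature is K = -0.1250.

-0.1250


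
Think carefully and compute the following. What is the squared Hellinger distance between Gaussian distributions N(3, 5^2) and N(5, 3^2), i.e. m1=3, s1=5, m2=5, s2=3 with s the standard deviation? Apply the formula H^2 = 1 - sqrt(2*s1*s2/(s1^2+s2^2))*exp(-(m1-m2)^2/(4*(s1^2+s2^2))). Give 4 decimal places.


Squared Hellinger distance for Gaussians:
H^2 = 1 - sqrt(2*s1*s2/(s1^2+s2^2)) * exp(-(m1-m2)^2/(4*(s1^2+s2^2))).
s1^2 = 25, s2^2 = 9, s1^2+s2^2 = 34.
sqrt(2*5*3/(34)) = 0.939336.
(m1-m2)^2 = (-2)^2 = 4.
exp(-4/(4*34)) = exp(-0.029412) = 0.971017.
H^2 = 1 - 0.939336*0.971017 = 0.0879

0.0879


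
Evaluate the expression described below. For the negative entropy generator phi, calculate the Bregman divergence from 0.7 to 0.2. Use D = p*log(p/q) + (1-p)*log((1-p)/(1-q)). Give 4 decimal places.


Bregman divergence with negative entropy generator:
D = p*log(p/q) + (1-p)*log((1-p)/(1-q)).
p = 0.7, q = 0.2.
p*log(p/q) = 0.7*log(0.7/0.2) = 0.876934.
(1-p)*log((1-p)/(1-q)) = 0.3*log(0.3/0.8) = -0.294249.
D = 0.876934 + -0.294249 = 0.5827

0.5827


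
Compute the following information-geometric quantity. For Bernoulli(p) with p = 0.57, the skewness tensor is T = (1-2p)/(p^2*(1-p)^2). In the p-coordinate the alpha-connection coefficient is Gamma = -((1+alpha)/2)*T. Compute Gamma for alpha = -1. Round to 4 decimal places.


Skewness (Amari-Chentsov) tensor: T = (1-2p)/(p^2*(1-p)^2).
p = 0.57, 1-2p = -0.14, p^2 = 0.3249, (1-p)^2 = 0.1849.
T = -0.14/(0.3249 * 0.1849) = -2.330459.
In the p-coordinate, Gamma^(alpha) = Gamma^(0) - (alpha/2)*T with Gamma^(0) = (1/2)*g'(p) = -T/2,
so Gamma^(alpha) = -((1+alpha)/2)*T.
alpha = -1, -(1+alpha)/2 = 0.0.
Gamma = 0.0 * -2.330459 = 0.0000

0.0000


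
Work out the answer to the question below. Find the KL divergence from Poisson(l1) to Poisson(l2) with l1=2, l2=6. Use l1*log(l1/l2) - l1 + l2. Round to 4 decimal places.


KL divergence for Poisson:
KL = l1*log(l1/l2) - l1 + l2.
l1 = 2, l2 = 6.
log(2/6) = -1.098612.
l1*log(l1/l2) = 2 * -1.098612 = -2.197225.
KL = -2.197225 - 2 + 6 = 1.8028

1.8028


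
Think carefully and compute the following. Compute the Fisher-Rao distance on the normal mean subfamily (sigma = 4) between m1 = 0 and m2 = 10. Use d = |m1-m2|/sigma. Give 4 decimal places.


On the fixed-variance normal subfamily, geodesic distance = |m1-m2|/sigma.
|0 - 10| = 10.
sigma = 4.
d = 10/4 = 2.5000

2.5000


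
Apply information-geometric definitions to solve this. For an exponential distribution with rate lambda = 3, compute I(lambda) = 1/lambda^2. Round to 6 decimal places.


Fisher information for exponential: I(lambda) = 1/lambda^2.
lambda = 3, lambda^2 = 9.
I = 1/9 = 0.111111

0.111111


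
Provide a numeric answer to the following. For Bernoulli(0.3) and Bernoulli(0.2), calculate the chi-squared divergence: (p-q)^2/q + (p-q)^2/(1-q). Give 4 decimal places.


Chi-squared divergence between Bernoulli distributions:
chi^2 = (p-q)^2/q + (p-q)^2/(1-q).
p = 0.3, q = 0.2, p-q = 0.1.
(p-q)^2 = 0.01.
term1 = 0.01/0.2 = 0.05.
term2 = 0.01/0.8 = 0.0125.
chi^2 = 0.05 + 0.0125 = 0.0625

0.0625


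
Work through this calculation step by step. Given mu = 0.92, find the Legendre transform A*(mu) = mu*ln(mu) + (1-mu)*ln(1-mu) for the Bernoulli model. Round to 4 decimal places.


Legendre transform for Bernoulli:
A*(mu) = mu*log(mu) + (1-mu)*log(1-mu).
mu = 0.92, 1-mu = 0.08.
mu*log(mu) = 0.92*log(0.92) = -0.076711.
(1-mu)*log(1-mu) = 0.08*log(0.08) = -0.202058.
A* = -0.076711 + -0.202058 = -0.2788

-0.2788


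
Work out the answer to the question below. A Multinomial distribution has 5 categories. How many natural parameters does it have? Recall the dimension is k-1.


Exponential family dimension calculation:
For Multinomial with k=5 categories, dim = k-1 = 4.

4


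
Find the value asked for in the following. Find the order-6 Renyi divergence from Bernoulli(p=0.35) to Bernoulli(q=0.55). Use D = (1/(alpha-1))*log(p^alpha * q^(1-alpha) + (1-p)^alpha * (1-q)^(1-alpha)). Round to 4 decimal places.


Renyi divergence of order alpha between Bernoulli distributions:
D = (1/(alpha-1))*log(p^alpha * q^(1-alpha) + (1-p)^alpha * (1-q)^(1-alpha)).
alpha = 6, p = 0.35, q = 0.55.
p^alpha * q^(1-alpha) = 0.35^6 * 0.55^-5 = 0.036525.
(1-p)^alpha * (1-q)^(1-alpha) = 0.65^6 * 0.45^-5 = 4.087122.
sum = 0.036525 + 4.087122 = 4.123647.
D = (1/5)*log(4.123647) = 0.2833

0.2833


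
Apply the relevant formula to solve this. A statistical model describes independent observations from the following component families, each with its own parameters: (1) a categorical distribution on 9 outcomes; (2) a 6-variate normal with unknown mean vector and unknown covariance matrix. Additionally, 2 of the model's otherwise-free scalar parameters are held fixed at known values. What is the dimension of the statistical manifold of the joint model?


The dimension of a statistical manifold equals the number of free
(independent) real parameters of the model. For a product of independent
blocks the parameter counts add.
- categorical on 9 outcomes (probabilities sum to 1): 9-1 = 8.
- 6-variate normal: 6 (mean) + 6*7/2 = 21 (symmetric covariance) = 27.
Total = 8 + 27 = 35.
2 parameter(s) fixed at known values: 35 - 2 = 33.
Dimension = 33

33


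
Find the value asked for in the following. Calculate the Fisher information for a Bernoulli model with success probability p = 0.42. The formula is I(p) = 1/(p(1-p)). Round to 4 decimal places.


For Bernoulli(p), Fisher information is I(p) = 1/(p*(1-p)).
p = 0.42, 1-p = 0.58.
p*(1-p) = 0.2436.
I(p) = 1/0.2436 = 4.1051

4.1051


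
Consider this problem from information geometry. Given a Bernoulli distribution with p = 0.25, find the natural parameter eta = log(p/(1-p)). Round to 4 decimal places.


Natural parameter for Bernoulli: eta = log(p/(1-p)).
p = 0.25, 1-p = 0.75.
p/(1-p) = 0.333333.
eta = log(0.333333) = -1.0986

-1.0986


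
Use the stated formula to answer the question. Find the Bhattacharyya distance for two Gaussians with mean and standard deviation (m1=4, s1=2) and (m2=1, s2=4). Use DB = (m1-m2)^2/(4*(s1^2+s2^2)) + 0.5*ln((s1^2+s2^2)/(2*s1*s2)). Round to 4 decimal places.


Bhattacharyya distance between two Gaussians:
DB = (m1-m2)^2/(4*(s1^2+s2^2)) + (1/2)*ln((s1^2+s2^2)/(2*s1*s2)).
(m1-m2)^2 = (3)^2 = 9.
s1^2+s2^2 = 4 + 16 = 20.
term1 = 9/80 = 0.1125.
term2 = 0.5*ln(20/16.0) = 0.111572.
DB = 0.1125 + 0.111572 = 0.2241

0.2241


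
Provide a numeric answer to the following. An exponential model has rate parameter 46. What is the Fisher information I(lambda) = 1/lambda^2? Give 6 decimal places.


Fisher information for exponential: I(lambda) = 1/lambda^2.
lambda = 46, lambda^2 = 2116.
I = 1/2116 = 0.000473

0.000473


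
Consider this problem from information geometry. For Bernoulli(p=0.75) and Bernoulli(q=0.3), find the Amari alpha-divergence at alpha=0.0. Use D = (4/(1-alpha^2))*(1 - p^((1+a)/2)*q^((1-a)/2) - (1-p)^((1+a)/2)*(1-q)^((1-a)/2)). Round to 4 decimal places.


Amari alpha-divergence:
D = (4/(1-alpha^2))*(1 - p^((1+a)/2)*q^((1-a)/2) - (1-p)^((1+a)/2)*(1-q)^((1-a)/2)).
alpha = 0.0, p = 0.75, q = 0.3.
e1 = (1+alpha)/2 = 0.5, e2 = (1-alpha)/2 = 0.5.
t1 = p^e1 * q^e2 = 0.75^0.5 * 0.3^0.5 = 0.474342.
t2 = (1-p)^e1 * (1-q)^e2 = 0.25^0.5 * 0.7^0.5 = 0.41833.
4/(1-alpha^2) = 4.0.
D = 4.0*(1 - 0.474342 - 0.41833) = 0.4293

0.4293


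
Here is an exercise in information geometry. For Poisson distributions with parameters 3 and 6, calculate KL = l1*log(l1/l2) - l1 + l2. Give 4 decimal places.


KL divergence for Poisson:
KL = l1*log(l1/l2) - l1 + l2.
l1 = 3, l2 = 6.
log(3/6) = -0.693147.
l1*log(l1/l2) = 3 * -0.693147 = -2.079442.
KL = -2.079442 - 3 + 6 = 0.9206

0.9206


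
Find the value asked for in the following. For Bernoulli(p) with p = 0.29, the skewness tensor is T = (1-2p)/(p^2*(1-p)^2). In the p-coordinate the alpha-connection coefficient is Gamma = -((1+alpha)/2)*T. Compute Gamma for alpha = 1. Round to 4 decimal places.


Skewness (Amari-Chentsov) tensor: T = (1-2p)/(p^2*(1-p)^2).
p = 0.29, 1-2p = 0.42, p^2 = 0.0841, (1-p)^2 = 0.5041.
T = 0.42/(0.0841 * 0.5041) = 9.906873.
In the p-coordinate, Gamma^(alpha) = Gamma^(0) - (alpha/2)*T with Gamma^(0) = (1/2)*g'(p) = -T/2,
so Gamma^(alpha) = -((1+alpha)/2)*T.
alpha = 1, -(1+alpha)/2 = -1.0.
Gamma = -1.0 * 9.906873 = -9.9069

-9.9069


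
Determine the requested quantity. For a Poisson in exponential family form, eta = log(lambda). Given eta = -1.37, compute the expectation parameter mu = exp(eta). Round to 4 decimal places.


Expectation parameter for Poisson exponential family:
mu = exp(eta).
eta = -1.37.
mu = exp(-1.37) = 0.2541

0.2541


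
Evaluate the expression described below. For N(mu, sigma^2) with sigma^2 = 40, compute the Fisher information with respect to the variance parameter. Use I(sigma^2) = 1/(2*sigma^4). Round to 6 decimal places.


Fisher information for variance: I(sigma^2) = 1/(2*sigma^4).
sigma^2 = 40, so sigma^4 = 1600.
I = 1/(2*1600) = 1/3200 = 0.000313

0.000313


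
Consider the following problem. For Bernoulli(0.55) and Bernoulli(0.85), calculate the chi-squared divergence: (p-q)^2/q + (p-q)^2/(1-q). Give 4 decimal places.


Chi-squared divergence between Bernoulli distributions:
chi^2 = (p-q)^2/q + (p-q)^2/(1-q).
p = 0.55, q = 0.85, p-q = -0.3.
(p-q)^2 = 0.09.
term1 = 0.09/0.85 = 0.105882.
term2 = 0.09/0.15 = 0.6.
chi^2 = 0.105882 + 0.6 = 0.7059

0.7059


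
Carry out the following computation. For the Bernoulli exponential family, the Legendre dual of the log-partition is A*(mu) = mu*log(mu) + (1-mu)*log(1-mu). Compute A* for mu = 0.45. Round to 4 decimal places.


Legendre transform for Bernoulli:
A*(mu) = mu*log(mu) + (1-mu)*log(1-mu).
mu = 0.45, 1-mu = 0.55.
mu*log(mu) = 0.45*log(0.45) = -0.359328.
(1-mu)*log(1-mu) = 0.55*log(0.55) = -0.32881.
A* = -0.359328 + -0.32881 = -0.6881

-0.6881


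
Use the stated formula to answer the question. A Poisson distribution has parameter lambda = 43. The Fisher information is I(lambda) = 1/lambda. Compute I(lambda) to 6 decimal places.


Fisher information for Poisson: I(lambda) = 1/lambda.
lambda = 43.
I(lambda) = 1/43 = 0.023256

0.023256


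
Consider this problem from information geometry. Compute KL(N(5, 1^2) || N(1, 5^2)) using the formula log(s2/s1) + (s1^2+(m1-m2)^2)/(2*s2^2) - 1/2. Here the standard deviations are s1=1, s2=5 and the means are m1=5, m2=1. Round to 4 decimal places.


KL divergence between normal distributions:
KL = log(s2/s1) + (s1^2 + (m1-m2)^2)/(2*s2^2) - 1/2.
log(5/1) = 1.609438.
(1^2 + (5-1)^2)/(2*5^2) = (1 + 16)/50 = 0.34.
KL = 1.609438 + 0.34 - 0.5 = 1.4494

1.4494


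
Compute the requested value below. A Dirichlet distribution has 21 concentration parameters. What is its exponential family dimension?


Exponential family dimension calculation:
Dirichlet with 21 components has 21 natural parameters.

21


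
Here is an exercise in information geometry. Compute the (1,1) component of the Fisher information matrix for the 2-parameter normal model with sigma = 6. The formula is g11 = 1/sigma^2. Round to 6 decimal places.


For the 2-parameter normal family, the Fisher metric has:
  g11 = 1/sigma^2, g22 = 2/sigma^2.
sigma = 6, sigma^2 = 36.
g11 = 0.027778

0.027778


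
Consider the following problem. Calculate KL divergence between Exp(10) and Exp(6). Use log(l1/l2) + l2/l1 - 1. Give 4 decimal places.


KL divergence for exponential family:
KL = log(l1/l2) + l2/l1 - 1.
log(10/6) = 0.510826.
6/10 = 0.6.
KL = 0.510826 + 0.6 - 1 = 0.1108

0.1108


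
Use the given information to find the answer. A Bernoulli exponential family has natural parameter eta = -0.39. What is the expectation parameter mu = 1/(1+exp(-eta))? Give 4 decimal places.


Dual coordinate (expectation parameter) for Bernoulli:
mu = 1/(1+exp(-eta)).
eta = -0.39.
exp(-eta) = exp(0.39) = 1.476981.
mu = 1/(1+1.476981) = 0.4037

0.4037


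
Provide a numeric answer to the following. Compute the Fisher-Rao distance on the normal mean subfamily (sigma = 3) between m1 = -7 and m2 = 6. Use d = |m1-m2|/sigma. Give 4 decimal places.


On the fixed-variance normal subfamily, geodesic distance = |m1-m2|/sigma.
|-7 - 6| = 13.
sigma = 3.
d = 13/3 = 4.3333

4.3333


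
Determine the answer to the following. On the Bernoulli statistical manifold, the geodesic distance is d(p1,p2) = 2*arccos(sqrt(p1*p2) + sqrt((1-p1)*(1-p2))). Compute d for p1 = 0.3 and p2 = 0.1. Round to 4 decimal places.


Geodesic distance on Bernoulli manifold:
d(p1,p2) = 2*arccos(sqrt(p1*p2) + sqrt((1-p1)*(1-p2))).
sqrt(p1*p2) = sqrt(0.3*0.1) = 0.173205.
sqrt((1-p1)*(1-p2)) = sqrt(0.7*0.9) = 0.793725.
arg = 0.173205 + 0.793725 = 0.96693.
d = 2*arccos(0.96693) = 0.5158

0.5158


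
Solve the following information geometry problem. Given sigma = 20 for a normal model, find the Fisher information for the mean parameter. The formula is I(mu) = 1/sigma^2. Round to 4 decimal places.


The Fisher information for the mean of a normal distribution is I(mu) = 1/sigma^2.
sigma = 20, so sigma^2 = 400.
I(mu) = 1/400 = 0.0025

0.0025


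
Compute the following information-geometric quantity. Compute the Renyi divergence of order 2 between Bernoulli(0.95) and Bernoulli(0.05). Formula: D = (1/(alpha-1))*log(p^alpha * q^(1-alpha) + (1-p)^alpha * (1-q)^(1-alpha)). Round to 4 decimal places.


Renyi divergence of order alpha between Bernoulli distributions:
D = (1/(alpha-1))*log(p^alpha * q^(1-alpha) + (1-p)^alpha * (1-q)^(1-alpha)).
alpha = 2, p = 0.95, q = 0.05.
p^alpha * q^(1-alpha) = 0.95^2 * 0.05^-1 = 18.05.
(1-p)^alpha * (1-q)^(1-alpha) = 0.05^2 * 0.95^-1 = 0.002632.
sum = 18.05 + 0.002632 = 18.052632.
D = (1/1)*log(18.052632) = 2.8933

2.8933


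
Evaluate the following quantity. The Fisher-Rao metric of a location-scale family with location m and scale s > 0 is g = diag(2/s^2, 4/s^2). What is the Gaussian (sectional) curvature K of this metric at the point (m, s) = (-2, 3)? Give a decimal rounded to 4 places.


The metric has the form g = (A dm^2 + B ds^2)/s^2 with A = 2, B = 4.
Substitute u = sqrt(A/B)*m: g = B*(du^2 + ds^2)/s^2, i.e. B times the
Poincare upper half-plane metric, which has constant Gaussian curvature -1.
Scaling a 2D metric by a constant c divides the Gaussian curvature by c,
so K = -1/B = -1/(4) = -0.2500 everywhere (the point (m, s) = (-2, 3) is irrelevant:
the curvature is constant).
The requested Gaussian curvature is K = -0.2500.

-0.2500


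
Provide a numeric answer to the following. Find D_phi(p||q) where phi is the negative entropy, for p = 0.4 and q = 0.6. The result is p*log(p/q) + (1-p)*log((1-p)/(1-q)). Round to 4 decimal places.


Bregman divergence with negative entropy generator:
D = p*log(p/q) + (1-p)*log((1-p)/(1-q)).
p = 0.4, q = 0.6.
p*log(p/q) = 0.4*log(0.4/0.6) = -0.162186.
(1-p)*log((1-p)/(1-q)) = 0.6*log(0.6/0.4) = 0.243279.
D = -0.162186 + 0.243279 = 0.0811

0.0811


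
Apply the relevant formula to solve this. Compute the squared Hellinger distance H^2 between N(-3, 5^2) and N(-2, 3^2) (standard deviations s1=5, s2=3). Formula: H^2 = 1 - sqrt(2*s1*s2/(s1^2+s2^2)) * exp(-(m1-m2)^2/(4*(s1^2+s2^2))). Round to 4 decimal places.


Squared Hellinger distance for Gaussians:
H^2 = 1 - sqrt(2*s1*s2/(s1^2+s2^2)) * exp(-(m1-m2)^2/(4*(s1^2+s2^2))).
s1^2 = 25, s2^2 = 9, s1^2+s2^2 = 34.
sqrt(2*5*3/(34)) = 0.939336.
(m1-m2)^2 = (-1)^2 = 1.
exp(-1/(4*34)) = exp(-0.007353) = 0.992674.
H^2 = 1 - 0.939336*0.992674 = 0.0675

0.0675


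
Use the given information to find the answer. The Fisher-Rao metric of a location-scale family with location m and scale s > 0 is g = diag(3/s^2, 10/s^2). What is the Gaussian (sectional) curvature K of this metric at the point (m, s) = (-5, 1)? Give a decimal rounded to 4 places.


The metric has the form g = (A dm^2 + B ds^2)/s^2 with A = 3, B = 10.
Substitute u = sqrt(A/B)*m: g = B*(du^2 + ds^2)/s^2, i.e. B times the
Poincare upper half-plane metric, which has constant Gaussian curvature -1.
Scaling a 2D metric by a constant c divides the Gaussian curvature by c,
so K = -1/B = -1/(10) = -0.1000 everywhere (the point (m, s) = (-5, 1) is irrelevant:
the curvature is constant).
The requested Gaussian curvature is K = -0.1000.

-0.1000


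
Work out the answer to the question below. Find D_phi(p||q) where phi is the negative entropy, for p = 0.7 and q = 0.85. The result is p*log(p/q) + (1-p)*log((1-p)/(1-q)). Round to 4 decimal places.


Bregman divergence with negative entropy generator:
D = p*log(p/q) + (1-p)*log((1-p)/(1-q)).
p = 0.7, q = 0.85.
p*log(p/q) = 0.7*log(0.7/0.85) = -0.135909.
(1-p)*log((1-p)/(1-q)) = 0.3*log(0.3/0.15) = 0.207944.
D = -0.135909 + 0.207944 = 0.0720

0.0720


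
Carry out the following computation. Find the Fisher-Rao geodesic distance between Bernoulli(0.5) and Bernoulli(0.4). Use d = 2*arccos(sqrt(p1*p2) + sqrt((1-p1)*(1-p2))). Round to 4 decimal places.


Geodesic distance on Bernoulli manifold:
d(p1,p2) = 2*arccos(sqrt(p1*p2) + sqrt((1-p1)*(1-p2))).
sqrt(p1*p2) = sqrt(0.5*0.4) = 0.447214.
sqrt((1-p1)*(1-p2)) = sqrt(0.5*0.6) = 0.547723.
arg = 0.447214 + 0.547723 = 0.994936.
d = 2*arccos(0.994936) = 0.2014

0.2014


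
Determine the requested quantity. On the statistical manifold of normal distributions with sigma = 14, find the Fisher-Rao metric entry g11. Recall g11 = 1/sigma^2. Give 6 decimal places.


For the 2-parameter normal family, the Fisher metric has:
  g11 = 1/sigma^2, g22 = 2/sigma^2.
sigma = 14, sigma^2 = 196.
g11 = 0.005102

0.005102


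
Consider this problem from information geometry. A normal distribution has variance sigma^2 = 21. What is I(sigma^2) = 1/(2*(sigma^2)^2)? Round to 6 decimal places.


Fisher information for variance: I(sigma^2) = 1/(2*sigma^4).
sigma^2 = 21, so sigma^4 = 441.
I = 1/(2*441) = 1/882 = 0.001134

0.001134


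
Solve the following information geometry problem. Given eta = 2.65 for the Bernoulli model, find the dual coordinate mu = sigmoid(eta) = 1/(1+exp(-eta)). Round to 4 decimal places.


Dual coordinate (expectation parameter) for Bernoulli:
mu = 1/(1+exp(-eta)).
eta = 2.65.
exp(-eta) = exp(-2.65) = 0.070651.
mu = 1/(1+0.070651) = 0.9340

0.9340


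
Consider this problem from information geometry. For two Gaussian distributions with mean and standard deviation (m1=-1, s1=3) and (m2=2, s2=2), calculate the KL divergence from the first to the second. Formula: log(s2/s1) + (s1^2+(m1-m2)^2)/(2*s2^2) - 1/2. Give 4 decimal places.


KL divergence between normal distributions:
KL = log(s2/s1) + (s1^2 + (m1-m2)^2)/(2*s2^2) - 1/2.
log(2/3) = -0.405465.
(3^2 + (-1-2)^2)/(2*2^2) = (9 + 9)/8 = 2.25.
KL = -0.405465 + 2.25 - 0.5 = 1.3445

1.3445


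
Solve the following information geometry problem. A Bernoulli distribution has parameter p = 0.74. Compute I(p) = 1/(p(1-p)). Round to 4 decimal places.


For Bernoulli(p), Fisher information is I(p) = 1/(p*(1-p)).
p = 0.74, 1-p = 0.26.
p*(1-p) = 0.1924.
I(p) = 1/0.1924 = 5.1975

5.1975


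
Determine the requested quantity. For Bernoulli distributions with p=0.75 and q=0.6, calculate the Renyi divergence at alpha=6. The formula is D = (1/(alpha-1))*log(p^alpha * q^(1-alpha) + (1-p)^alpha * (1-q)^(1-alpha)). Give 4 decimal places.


Renyi divergence of order alpha between Bernoulli distributions:
D = (1/(alpha-1))*log(p^alpha * q^(1-alpha) + (1-p)^alpha * (1-q)^(1-alpha)).
alpha = 6, p = 0.75, q = 0.6.
p^alpha * q^(1-alpha) = 0.75^6 * 0.6^-5 = 2.288818.
(1-p)^alpha * (1-q)^(1-alpha) = 0.25^6 * 0.4^-5 = 0.023842.
sum = 2.288818 + 0.023842 = 2.31266.
D = (1/5)*log(2.31266) = 0.1677

0.1677
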